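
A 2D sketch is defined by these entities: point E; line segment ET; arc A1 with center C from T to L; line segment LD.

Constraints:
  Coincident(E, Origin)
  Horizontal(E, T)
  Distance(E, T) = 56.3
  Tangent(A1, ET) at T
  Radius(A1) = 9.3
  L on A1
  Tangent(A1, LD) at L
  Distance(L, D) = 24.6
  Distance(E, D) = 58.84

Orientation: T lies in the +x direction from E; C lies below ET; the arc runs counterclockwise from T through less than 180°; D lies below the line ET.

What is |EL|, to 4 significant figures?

47.98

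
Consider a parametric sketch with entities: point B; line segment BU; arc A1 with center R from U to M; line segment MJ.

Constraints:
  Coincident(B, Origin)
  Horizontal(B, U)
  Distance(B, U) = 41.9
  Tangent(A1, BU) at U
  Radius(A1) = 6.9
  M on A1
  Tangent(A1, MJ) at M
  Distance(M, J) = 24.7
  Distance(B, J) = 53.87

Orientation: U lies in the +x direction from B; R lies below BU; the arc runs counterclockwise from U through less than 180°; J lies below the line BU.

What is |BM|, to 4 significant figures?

36.47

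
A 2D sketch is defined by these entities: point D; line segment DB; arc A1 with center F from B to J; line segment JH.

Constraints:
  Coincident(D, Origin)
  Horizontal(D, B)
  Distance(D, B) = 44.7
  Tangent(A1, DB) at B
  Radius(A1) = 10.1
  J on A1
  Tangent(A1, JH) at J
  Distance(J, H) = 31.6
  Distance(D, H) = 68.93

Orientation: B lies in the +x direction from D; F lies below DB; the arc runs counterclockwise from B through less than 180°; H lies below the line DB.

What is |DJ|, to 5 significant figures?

39.842

D is at the origin; DB is horizontal with |DB| = 44.7 and B on the +x side, so B = (44.700, 0.0000). Since A1 is tangent to DB there, FB ⟂ DB, so F = B + (0, -10.1) = (44.700, -10.100). Since FJ ⟂ JH (tangency), |FH| = √(10.1² + 31.6²) = 33.175 regardless of where J sits on A1. So H lies on both circle(D, 68.93) and circle(F, 33.175); the below-DB intersection is H = (54.914, -41.663). J is the foot of the tangent from H: J = (36.493, -15.987).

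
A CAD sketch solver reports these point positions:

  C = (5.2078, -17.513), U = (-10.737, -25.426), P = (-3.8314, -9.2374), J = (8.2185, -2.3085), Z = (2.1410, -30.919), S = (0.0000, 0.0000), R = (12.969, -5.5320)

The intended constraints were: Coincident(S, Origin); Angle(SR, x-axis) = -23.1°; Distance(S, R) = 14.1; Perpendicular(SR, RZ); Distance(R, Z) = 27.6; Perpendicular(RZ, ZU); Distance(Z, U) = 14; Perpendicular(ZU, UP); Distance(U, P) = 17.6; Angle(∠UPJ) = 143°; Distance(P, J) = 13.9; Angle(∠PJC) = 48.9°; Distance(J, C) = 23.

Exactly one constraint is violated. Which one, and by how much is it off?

Distance(J, C) = 23 — off by 7.50.

S = (0.00, 0.00) ✓; SR at -23.10° ✓; |SR| = 14.10 ✓; ∠(SR, RZ) = 90.00° ✓; |RZ| = 27.60 ✓; ∠(RZ, ZU) = 90.00° ✓; |ZU| = 14.00 ✓; ∠(ZU, UP) = 90.00° ✓; |UP| = 17.60 ✓; ∠UPJ = 143.0° ✓; |PJ| = 13.90 ✓; ∠PJC = 48.90° ✓; |JC| = 15.50 ✗.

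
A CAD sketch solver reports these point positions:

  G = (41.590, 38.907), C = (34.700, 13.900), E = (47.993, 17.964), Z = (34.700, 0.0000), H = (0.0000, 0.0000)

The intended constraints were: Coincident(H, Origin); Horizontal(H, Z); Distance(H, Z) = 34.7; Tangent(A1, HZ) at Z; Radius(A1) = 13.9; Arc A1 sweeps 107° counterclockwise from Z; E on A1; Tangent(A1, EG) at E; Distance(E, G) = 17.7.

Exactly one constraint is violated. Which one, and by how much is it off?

Distance(E, G) = 17.7 — off by 4.20.

H = (0.00, 0.00) ✓; H.y = 0.00, Z.y = 0.00 ✓; |HZ| = 34.70 ✓; ∠(CZ, ZH) = 90.00° ✓; |CZ| = 13.90 ✓; bearing(C→E) − bearing(C→Z) = 107.0° ✓; |CE| = 13.90 ✓; ∠(CE, EG) = 90.00° ✓; |EG| = 21.90 ✗.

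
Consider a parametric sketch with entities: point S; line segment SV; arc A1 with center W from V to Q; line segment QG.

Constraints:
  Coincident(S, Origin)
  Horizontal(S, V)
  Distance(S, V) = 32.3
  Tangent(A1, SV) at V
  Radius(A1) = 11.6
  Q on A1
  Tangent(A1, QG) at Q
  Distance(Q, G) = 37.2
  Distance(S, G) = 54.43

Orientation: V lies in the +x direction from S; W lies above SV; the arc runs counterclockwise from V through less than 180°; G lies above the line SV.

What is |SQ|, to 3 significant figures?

45.7

Checks: |WQ| = 11.60 ✓; ∠(WQ, QG) = 90.00° ✓; |QG| = 37.20 ✓; |SG| = 54.43 ✓.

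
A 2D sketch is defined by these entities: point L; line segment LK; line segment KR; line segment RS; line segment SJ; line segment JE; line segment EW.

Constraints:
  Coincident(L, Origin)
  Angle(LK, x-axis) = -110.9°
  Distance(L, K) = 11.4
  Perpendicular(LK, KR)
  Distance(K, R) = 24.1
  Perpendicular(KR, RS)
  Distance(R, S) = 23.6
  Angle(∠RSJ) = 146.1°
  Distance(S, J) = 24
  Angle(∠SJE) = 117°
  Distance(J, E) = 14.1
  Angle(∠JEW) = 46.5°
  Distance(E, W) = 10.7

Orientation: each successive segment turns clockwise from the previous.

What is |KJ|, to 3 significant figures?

44.8

L is at the origin; LK runs at -110.9° with length 11.4, so K = (-4.07, -10.6). LK ⟂ KR, so KR runs at 159°; with |KR| = 24.1, R = (-26.6, -2.05). KR is perpendicular to RS, so RS runs at 69.1°; with |RS| = 23.6, S = (-18.2, 20.0). ∠RSJ = 146.1° gives SJ at 35.2° from the x-axis; with |SJ| = 24.0, J = (1.45, 33.8). Then |KJ| = |J − K| = 44.8.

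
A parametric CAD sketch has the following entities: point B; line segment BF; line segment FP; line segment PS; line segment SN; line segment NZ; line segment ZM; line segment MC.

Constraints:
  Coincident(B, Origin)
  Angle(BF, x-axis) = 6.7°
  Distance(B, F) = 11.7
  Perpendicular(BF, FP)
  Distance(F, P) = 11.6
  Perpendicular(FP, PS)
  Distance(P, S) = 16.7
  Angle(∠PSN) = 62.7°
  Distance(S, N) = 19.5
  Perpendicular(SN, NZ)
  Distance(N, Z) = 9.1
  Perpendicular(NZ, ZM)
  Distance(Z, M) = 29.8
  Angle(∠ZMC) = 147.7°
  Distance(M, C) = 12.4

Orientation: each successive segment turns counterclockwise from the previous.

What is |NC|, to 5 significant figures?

40.357

B is at the origin; BF runs at 6.7° with length 11.7, so F = (11.620, 1.3650). BF is perpendicular to FP, so FP runs at 96.700°; with |FP| = 11.6, P = (10.267, 12.886). FP is perpendicular to PS, so PS runs at -173.30°; with |PS| = 16.7, S = (-6.3192, 10.937). ∠PSN = 62.7° gives SN at -56.000° from the x-axis; with |SN| = 19.5, N = (4.5850, -5.2288). The perpendicularity gives NZ at right angles to SN, so NZ runs at 34.000°; with |NZ| = 9.1, Z = (12.129, -0.14015). The perpendicularity gives ZM at right angles to NZ, so ZM runs at 124.00°; with |ZM| = 29.8, M = (-4.5347, 24.565). ∠ZMC = 147.7° gives MC at 156.30° from the x-axis; with |MC| = 12.4, C = (-15.889, 29.549). Then |NC| = |C − N| = 40.357.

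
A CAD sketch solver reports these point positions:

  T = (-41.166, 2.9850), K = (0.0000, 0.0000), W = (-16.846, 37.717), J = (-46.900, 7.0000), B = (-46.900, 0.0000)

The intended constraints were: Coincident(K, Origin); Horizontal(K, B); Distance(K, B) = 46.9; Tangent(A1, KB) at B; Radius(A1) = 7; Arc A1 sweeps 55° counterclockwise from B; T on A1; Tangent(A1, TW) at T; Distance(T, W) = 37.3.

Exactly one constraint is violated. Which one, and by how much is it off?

Distance(T, W) = 37.3 — off by 5.10.

K = (0.00, 0.00) ✓; K.y = 0.00, B.y = 0.00 ✓; |KB| = 46.90 ✓; ∠(JB, BK) = 90.00° ✓; |JB| = 7.000 ✓; bearing(J→T) − bearing(J→B) = 55.00° ✓; |JT| = 7.000 ✓; ∠(JT, TW) = 90.00° ✓; |TW| = 42.40 ✗.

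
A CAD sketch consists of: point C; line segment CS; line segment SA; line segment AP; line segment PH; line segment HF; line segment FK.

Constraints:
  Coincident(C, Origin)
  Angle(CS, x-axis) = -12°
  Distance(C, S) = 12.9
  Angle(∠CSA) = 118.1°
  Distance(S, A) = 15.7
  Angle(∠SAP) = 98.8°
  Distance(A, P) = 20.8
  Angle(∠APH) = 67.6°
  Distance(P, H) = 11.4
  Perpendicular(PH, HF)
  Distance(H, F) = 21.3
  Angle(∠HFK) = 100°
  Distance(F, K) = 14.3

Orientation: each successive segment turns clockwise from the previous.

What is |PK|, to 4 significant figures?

23.93

C is at the origin; CS runs at -12.0° with length 12.9, so S = (12.62, -2.682). ∠CSA = 118.1° gives SA at -73.90° from the x-axis; with |SA| = 15.7, A = (16.97, -17.77). ∠SAP = 98.8° gives AP at -155.1° from the x-axis; with |AP| = 20.8, P = (-1.895, -26.52). ∠APH = 67.6° gives PH at 92.50° from the x-axis; with |PH| = 11.4, H = (-2.392, -15.13). The perpendicularity gives HF at right angles to PH, so HF runs at 2.500°; with |HF| = 21.3, F = (18.89, -14.21). ∠HFK = 100.0° gives FK at -77.50° from the x-axis; with |FK| = 14.3, K = (21.98, -28.17). Then |PK| = |K − P| = 23.93.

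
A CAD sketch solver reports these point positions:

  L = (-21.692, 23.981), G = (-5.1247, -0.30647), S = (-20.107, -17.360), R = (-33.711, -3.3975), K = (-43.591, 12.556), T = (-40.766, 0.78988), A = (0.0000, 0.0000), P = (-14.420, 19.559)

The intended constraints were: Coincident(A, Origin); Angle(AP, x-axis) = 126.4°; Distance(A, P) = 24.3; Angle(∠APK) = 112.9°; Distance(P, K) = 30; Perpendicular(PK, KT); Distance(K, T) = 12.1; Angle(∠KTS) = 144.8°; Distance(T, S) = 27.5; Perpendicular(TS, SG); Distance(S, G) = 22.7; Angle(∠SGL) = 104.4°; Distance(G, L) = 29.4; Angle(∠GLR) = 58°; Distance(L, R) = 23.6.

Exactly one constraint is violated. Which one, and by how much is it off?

Distance(L, R) = 23.6 — off by 6.30.

A = (0.00, 0.00) ✓; AP at 126.4° ✓; |AP| = 24.30 ✓; ∠APK = 112.9° ✓; |PK| = 30.00 ✓; ∠(PK, KT) = 90.00° ✓; |KT| = 12.10 ✓; ∠KTS = 144.8° ✓; |TS| = 27.50 ✓; ∠(TS, SG) = 90.00° ✓; |SG| = 22.70 ✓; ∠SGL = 104.4° ✓; |GL| = 29.40 ✓; ∠GLR = 58.00° ✓; |LR| = 29.90 ✗.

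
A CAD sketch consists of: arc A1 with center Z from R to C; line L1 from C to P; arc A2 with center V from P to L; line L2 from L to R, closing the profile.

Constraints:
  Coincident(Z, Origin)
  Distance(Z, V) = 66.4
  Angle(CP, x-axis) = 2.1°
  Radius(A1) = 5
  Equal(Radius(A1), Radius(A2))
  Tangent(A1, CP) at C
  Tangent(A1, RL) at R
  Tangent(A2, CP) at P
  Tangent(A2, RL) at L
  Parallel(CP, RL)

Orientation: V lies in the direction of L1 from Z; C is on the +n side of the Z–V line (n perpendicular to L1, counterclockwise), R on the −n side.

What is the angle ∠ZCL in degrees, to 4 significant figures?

81.44°

Tangency of A1 to both parallel lines with radius 5.0 puts C and R at Z ± 5.0·n: C = (-0.1832, 4.997), R = (0.1832, -4.997). Equal radii place P and L the same way about V: P = V + 5.0·n = (66.17, 7.430), L = V − 5.0·n = (66.54, -2.563). Then cos ∠ZCL = CZ·CL / (|CZ||CL|), giving 81.44°.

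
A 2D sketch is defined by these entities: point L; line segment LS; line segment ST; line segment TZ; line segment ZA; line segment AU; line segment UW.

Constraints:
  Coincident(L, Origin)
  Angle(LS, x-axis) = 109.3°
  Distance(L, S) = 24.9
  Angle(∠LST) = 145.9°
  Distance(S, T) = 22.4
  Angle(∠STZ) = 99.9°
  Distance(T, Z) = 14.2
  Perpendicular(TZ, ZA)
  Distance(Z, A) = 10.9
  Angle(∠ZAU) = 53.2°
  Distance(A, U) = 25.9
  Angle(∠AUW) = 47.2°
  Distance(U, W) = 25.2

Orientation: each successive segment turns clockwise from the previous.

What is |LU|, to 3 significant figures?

51.0

The perpendicularity gives ZA at right angles to TZ, so ZA runs at -94.9°; with |ZA| = 10.9, A = (10.7, 33.1). ∠ZAU = 53.2° gives AU at 138° from the x-axis; with |AU| = 25.9, U = (-8.63, 50.3). Then |LU| = |U − L| = 51.0.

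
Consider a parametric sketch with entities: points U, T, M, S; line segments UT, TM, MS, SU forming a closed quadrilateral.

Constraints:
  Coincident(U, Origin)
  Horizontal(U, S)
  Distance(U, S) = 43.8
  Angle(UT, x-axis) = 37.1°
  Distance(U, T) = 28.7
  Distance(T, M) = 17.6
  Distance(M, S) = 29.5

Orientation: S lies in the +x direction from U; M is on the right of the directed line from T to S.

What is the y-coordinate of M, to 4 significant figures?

1.916

Checks: |TM| = 17.60 ✓; |MS| = 29.50 ✓.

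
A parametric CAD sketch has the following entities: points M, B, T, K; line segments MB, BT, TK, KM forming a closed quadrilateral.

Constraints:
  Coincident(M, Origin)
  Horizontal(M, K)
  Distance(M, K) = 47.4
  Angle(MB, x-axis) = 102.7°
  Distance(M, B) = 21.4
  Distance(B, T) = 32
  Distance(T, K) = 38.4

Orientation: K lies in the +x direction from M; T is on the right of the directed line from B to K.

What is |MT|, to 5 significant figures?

12.418

Checks: |BT| = 32.00 ✓; |TK| = 38.40 ✓.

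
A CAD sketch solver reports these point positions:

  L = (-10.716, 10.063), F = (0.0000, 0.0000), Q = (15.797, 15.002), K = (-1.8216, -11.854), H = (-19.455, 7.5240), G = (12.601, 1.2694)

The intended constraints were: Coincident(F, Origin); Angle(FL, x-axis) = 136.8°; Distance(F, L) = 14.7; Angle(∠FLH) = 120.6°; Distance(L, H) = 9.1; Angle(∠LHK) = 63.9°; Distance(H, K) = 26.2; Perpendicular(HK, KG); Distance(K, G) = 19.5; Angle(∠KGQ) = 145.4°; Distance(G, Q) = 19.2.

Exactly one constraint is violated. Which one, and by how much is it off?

Distance(G, Q) = 19.2 — off by 5.10.

F = (0.00, 0.00) ✓; FL at 136.8° ✓; |FL| = 14.70 ✓; ∠FLH = 120.6° ✓; |LH| = 9.100 ✓; ∠LHK = 63.90° ✓; |HK| = 26.20 ✓; ∠(HK, KG) = 90.00° ✓; |KG| = 19.50 ✓; ∠KGQ = 145.4° ✓; |GQ| = 14.10 ✗.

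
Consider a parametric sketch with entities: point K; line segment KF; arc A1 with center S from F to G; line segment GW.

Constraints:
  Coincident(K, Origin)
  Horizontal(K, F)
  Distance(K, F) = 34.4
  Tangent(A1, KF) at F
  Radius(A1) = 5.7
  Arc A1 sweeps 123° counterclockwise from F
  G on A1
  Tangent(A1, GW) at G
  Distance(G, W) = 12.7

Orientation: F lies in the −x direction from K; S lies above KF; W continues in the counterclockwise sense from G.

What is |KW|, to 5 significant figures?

41.394

K is at the origin; KF is horizontal with |KF| = 34.4 and F on the −x side, so F = (-34.400, 0.0000). A1 meets KF tangentially, so SF is at right angles to KF, so S = F + (0, 5.7) = (-34.400, 5.7000). On A1, F sits at bearing -90° from S; a 123° counterclockwise sweep puts G at bearing 33°, so G = S + 5.7·(cos 33°, sin 33°) = (-29.620, 8.8044). A1 meets GW tangentially, so SG is at right angles to GW, so GW runs along (−sin 33°, cos 33°); with |GW| = 12.7, W = (-36.536, 19.456). Then |KW| = |W − K| = 41.394.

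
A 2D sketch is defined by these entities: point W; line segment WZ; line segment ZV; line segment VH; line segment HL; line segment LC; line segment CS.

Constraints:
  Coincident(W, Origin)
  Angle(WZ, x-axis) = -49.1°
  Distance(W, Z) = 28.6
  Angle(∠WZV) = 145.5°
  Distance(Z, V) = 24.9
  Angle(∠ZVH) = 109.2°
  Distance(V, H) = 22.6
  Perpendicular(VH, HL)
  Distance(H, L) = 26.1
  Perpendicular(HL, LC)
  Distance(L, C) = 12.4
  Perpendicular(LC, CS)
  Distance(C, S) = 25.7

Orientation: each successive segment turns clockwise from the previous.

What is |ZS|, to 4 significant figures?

29.54

The perpendicularity gives LC at right angles to HL, so LC runs at 25.60°; with |LC| = 12.4, C = (1.025, -27.23). LC ⟂ CS, so CS runs at -64.40°; with |CS| = 25.7, S = (12.13, -50.41). Then |ZS| = |S − Z| = 29.54.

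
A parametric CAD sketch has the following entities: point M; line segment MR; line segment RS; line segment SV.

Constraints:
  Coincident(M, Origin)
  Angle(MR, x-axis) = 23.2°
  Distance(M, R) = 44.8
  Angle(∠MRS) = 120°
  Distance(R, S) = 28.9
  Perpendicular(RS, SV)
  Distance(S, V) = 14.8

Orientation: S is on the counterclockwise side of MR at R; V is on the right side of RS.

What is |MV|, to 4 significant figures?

74.19

M is at the origin; MR runs at 23.2° with length 44.8, so R = 44.8·(cos 23.2°, sin 23.2°) = (41.18, 17.65). ∠MRS = 120.0°, so RS runs at 23.2° + (180° − 120.0°) = 83.20° from the x-axis; with |RS| = 28.9, S = R + 28.9·(cos 83.20°, sin 83.20°) = (44.60, 46.35). RS is perpendicular to SV; with |SV| = 14.8 on the right of RS, V = S + 14.8·(0.9930, -0.1184) = (59.30, 44.59). Then |MV| = |V − M| = 74.19.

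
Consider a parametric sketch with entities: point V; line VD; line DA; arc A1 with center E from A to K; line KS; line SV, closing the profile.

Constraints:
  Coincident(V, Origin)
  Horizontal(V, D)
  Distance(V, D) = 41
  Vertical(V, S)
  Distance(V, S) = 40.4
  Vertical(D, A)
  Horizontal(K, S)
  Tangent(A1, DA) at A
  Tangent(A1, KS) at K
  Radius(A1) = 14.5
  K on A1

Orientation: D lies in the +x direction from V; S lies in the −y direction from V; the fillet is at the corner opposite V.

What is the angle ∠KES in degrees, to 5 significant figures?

61.314°

V is at the origin; VD is horizontal with |VD| = 41.0 and D on the +x side, so D = (41.000, 0.0000). V and S share the same x with |VS| = 40.4 and S on the −y side, so S = (0.0000, -40.400). The virtual corner opposite V is at (41.000, -40.400). Tangency of A1 to DA means the radius EA is perpendicular to DA and since A1 is tangent to KS there, EK ⟂ KS, with radius 14.5, so the center E sits 14.5 in from both sides at E = (26.500, -25.900). That places the tangent points at A = (41.000, -25.900) on DA and K = (26.500, -40.400) on KS. Then cos ∠KES = EK·ES / (|EK||ES|), giving 61.314°.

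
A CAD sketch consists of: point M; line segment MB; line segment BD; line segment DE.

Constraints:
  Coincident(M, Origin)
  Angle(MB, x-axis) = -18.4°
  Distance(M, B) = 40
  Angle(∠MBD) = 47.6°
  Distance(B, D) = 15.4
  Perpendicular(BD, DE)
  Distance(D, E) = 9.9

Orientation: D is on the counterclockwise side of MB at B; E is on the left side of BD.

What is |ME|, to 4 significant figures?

22.79

M is at the origin; MB runs at -18.4° with length 40.0, so B = 40.0·(cos -18.4°, sin -18.4°) = (37.96, -12.63). ∠MBD = 47.6°, so BD runs at -18.4° + (180° − 47.6°) = 114.0° from the x-axis; with |BD| = 15.4, D = B + 15.4·(cos 114.0°, sin 114.0°) = (31.69, 1.443). BD is perpendicular to DE; with |DE| = 9.9 on the left of BD, E = D + 9.9·(-0.9135, -0.4067) = (22.65, -2.584). Then |ME| = |E − M| = 22.79.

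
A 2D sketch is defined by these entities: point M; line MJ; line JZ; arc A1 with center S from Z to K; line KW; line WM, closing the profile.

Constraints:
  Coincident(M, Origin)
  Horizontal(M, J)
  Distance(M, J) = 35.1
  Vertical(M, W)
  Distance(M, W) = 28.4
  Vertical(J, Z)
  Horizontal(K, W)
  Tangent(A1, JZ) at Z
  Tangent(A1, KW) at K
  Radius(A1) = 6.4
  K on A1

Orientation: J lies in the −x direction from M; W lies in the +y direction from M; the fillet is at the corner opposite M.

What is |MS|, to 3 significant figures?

36.2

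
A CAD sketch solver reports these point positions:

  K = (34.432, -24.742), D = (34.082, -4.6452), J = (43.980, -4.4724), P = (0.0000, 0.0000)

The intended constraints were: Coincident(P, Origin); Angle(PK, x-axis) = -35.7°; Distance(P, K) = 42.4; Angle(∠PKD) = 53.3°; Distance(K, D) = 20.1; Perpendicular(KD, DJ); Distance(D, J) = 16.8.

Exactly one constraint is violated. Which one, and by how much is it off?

Distance(D, J) = 16.8 — off by 6.90.

P = (0.00, 0.00) ✓; PK at -35.70° ✓; |PK| = 42.40 ✓; ∠PKD = 53.30° ✓; |KD| = 20.10 ✓; ∠(KD, DJ) = 90.00° ✓; |DJ| = 9.900 ✗.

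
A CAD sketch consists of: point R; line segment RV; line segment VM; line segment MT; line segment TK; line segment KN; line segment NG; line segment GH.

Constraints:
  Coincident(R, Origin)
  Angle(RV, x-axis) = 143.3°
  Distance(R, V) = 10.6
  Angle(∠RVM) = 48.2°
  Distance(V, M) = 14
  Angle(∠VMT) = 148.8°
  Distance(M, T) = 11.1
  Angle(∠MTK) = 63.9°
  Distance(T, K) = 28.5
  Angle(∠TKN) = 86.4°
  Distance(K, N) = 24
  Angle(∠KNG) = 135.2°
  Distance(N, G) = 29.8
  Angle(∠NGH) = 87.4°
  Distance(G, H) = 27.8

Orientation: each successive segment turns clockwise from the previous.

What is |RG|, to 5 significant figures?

38.086

∠TKN = 86.4° gives KN at 130.60° from the x-axis; with |KN| = 24.0, N = (-20.380, 3.7375). ∠KNG = 135.2° gives NG at 85.800° from the x-axis; with |NG| = 29.8, G = (-18.198, 33.457). Then |RG| = |G − R| = 38.086.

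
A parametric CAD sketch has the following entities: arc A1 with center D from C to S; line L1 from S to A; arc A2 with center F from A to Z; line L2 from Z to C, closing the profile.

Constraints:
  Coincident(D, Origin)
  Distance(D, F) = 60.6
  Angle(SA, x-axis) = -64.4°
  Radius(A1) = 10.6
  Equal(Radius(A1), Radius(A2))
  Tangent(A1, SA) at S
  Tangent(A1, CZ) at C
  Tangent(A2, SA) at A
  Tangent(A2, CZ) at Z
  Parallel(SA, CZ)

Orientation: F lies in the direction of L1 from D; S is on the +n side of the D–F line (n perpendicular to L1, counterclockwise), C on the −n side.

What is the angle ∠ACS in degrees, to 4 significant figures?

70.72°

The slot axis is L1's direction at -64.4°, so u = (cos -64.4°, sin -64.4°) = (0.4321, -0.9018) and n = (−sin -64.4°, cos -64.4°) = (0.9018, 0.4321). D is at the origin and F lies 60.6 along u from D, so F = 60.6·u = (26.18, -54.65). Tangency of A1 to both parallel lines with radius 10.6 puts S and C at D ± 10.6·n: S = (9.559, 4.580), C = (-9.559, -4.580). Equal radii place A and Z the same way about F: A = F + 10.6·n = (35.74, -50.07), Z = F − 10.6·n = (16.62, -59.23). Then cos ∠ACS = CA·CS / (|CA||CS|), giving 70.72°.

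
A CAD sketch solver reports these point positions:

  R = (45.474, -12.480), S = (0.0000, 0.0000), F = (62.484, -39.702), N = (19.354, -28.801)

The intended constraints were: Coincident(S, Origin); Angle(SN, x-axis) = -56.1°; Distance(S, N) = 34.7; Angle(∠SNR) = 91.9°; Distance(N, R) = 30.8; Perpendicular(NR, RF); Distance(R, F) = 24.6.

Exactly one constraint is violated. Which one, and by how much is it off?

Distance(R, F) = 24.6 — off by 7.50.

S = (0.00, 0.00) ✓; SN at -56.10° ✓; |SN| = 34.70 ✓; ∠SNR = 91.90° ✓; |NR| = 30.80 ✓; ∠(NR, RF) = 90.00° ✓; |RF| = 32.10 ✗.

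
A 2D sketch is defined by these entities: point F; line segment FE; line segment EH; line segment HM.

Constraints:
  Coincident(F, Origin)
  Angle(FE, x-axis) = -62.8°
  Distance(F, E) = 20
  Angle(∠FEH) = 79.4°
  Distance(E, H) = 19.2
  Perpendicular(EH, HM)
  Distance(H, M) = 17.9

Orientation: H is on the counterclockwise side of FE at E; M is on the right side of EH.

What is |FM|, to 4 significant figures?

40.64

F is at the origin; FE runs at -62.8° with length 20.0, so E = 20.0·(cos -62.8°, sin -62.8°) = (9.142, -17.79). ∠FEH = 79.4°, so EH runs at -62.8° + (180° − 79.4°) = 37.80° from the x-axis; with |EH| = 19.2, H = E + 19.2·(cos 37.80°, sin 37.80°) = (24.31, -6.021). EH ⟂ HM; with |HM| = 17.9 on the right of EH, M = H + 17.9·(0.6129, -0.7902) = (35.28, -20.16). Then |FM| = |M − F| = 40.64.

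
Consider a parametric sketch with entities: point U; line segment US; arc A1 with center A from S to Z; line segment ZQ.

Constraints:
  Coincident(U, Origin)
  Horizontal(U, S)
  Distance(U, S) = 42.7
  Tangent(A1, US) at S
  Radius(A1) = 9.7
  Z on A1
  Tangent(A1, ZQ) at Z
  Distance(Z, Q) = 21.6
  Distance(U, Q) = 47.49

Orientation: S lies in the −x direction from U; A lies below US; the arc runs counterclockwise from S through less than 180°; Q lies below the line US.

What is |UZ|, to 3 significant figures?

52.4

Checks: |AZ| = 9.700 ✓; ∠(AZ, ZQ) = 90.00° ✓; |ZQ| = 21.60 ✓; |UQ| = 47.49 ✓.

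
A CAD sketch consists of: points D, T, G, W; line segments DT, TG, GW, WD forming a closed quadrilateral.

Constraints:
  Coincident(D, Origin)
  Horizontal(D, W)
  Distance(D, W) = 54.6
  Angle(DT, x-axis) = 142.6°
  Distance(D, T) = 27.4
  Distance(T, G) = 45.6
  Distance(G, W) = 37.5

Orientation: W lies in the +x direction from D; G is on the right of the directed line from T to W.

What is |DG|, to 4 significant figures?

18.73

Checks: |TG| = 45.60 ✓; |GW| = 37.50 ✓.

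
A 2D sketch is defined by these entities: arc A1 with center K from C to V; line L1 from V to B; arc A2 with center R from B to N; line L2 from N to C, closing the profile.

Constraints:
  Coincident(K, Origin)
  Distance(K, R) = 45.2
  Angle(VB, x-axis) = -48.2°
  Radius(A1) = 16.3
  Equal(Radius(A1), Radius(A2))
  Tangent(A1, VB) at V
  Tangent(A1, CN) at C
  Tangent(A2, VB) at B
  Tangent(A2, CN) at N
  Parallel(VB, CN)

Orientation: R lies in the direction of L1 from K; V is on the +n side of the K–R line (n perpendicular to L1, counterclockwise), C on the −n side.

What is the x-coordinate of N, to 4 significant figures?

17.98

Tangency of A1 to both parallel lines with radius 16.3 puts V and C at K ± 16.3·n: V = (12.15, 10.86), C = (-12.15, -10.86). Equal radii place B and N the same way about R: B = R + 16.3·n = (42.28, -22.83), N = R − 16.3·n = (17.98, -44.56). So N.x = 17.98.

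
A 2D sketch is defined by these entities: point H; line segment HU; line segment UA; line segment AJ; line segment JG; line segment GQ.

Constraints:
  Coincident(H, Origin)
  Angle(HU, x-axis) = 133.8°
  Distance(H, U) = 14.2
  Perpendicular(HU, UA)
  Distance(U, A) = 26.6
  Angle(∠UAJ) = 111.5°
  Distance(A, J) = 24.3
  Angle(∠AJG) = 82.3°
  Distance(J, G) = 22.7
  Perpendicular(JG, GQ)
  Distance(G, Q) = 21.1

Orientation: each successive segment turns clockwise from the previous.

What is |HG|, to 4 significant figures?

19.30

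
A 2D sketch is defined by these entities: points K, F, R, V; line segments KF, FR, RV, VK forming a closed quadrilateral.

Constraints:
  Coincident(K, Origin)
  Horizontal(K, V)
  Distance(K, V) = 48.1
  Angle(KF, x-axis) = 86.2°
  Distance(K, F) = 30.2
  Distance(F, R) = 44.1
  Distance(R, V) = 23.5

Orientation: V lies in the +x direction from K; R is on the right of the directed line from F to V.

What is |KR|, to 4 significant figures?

26.64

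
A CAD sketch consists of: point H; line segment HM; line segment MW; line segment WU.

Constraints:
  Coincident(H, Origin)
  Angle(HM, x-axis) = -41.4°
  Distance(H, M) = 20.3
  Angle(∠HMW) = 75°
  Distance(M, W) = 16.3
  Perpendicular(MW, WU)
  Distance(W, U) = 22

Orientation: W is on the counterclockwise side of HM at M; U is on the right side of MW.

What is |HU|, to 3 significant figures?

43.0

∠HMW = 75.0°, so MW runs at -41.4° + (180° − 75.0°) = 63.6° from the x-axis; with |MW| = 16.3, W = M + 16.3·(cos 63.6°, sin 63.6°) = (22.5, 1.18). The perpendicularity gives WU at right angles to MW; with |WU| = 22.0 on the right of MW, U = W + 22.0·(0.896, -0.445) = (42.2, -8.61). Then |HU| = |U − H| = 43.0.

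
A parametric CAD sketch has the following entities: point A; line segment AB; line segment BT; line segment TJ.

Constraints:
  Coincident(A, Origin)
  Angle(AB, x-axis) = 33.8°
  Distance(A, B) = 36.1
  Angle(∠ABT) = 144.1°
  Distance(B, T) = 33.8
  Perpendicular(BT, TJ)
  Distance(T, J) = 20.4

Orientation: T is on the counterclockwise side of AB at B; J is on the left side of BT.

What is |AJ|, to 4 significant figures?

63.05

A is at the origin; AB runs at 33.8° with length 36.1, so B = 36.1·(cos 33.8°, sin 33.8°) = (30.00, 20.08). ∠ABT = 144.1°, so BT runs at 33.8° + (180° − 144.1°) = 69.70° from the x-axis; with |BT| = 33.8, T = B + 33.8·(cos 69.70°, sin 69.70°) = (41.72, 51.78). The perpendicularity gives TJ at right angles to BT; with |TJ| = 20.4 on the left of BT, J = T + 20.4·(-0.9379, 0.3469) = (22.59, 58.86). Then |AJ| = |J − A| = 63.05.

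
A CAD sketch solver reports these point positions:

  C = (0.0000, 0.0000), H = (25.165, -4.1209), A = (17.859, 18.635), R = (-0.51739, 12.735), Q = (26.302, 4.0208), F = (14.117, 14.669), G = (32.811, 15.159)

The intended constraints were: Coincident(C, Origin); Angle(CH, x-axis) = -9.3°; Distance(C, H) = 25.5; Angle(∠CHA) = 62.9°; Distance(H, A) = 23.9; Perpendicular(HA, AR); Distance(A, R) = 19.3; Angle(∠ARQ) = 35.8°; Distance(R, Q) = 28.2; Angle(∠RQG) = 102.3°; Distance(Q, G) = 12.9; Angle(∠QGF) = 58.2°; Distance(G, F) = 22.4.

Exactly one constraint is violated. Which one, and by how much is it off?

Distance(G, F) = 22.4 — off by 3.70.

C = (0.00, 0.00) ✓; CH at -9.300° ✓; |CH| = 25.50 ✓; ∠CHA = 62.90° ✓; |HA| = 23.90 ✓; ∠(HA, AR) = 90.00° ✓; |AR| = 19.30 ✓; ∠ARQ = 35.80° ✓; |RQ| = 28.20 ✓; ∠RQG = 102.3° ✓; |QG| = 12.90 ✓; ∠QGF = 58.20° ✓; |GF| = 18.70 ✗.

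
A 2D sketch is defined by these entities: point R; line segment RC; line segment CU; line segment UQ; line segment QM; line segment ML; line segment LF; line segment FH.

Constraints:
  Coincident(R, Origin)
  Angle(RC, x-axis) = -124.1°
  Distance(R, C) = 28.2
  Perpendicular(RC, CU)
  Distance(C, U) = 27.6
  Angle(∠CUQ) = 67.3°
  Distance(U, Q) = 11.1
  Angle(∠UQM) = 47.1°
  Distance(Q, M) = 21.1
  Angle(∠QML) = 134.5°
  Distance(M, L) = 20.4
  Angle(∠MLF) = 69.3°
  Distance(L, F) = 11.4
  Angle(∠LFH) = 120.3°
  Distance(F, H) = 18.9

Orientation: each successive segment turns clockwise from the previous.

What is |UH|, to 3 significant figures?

2.10

R is at the origin; RC runs at -124.1° with length 28.2, so C = (-15.8, -23.4). RC is perpendicular to CU, so CU runs at 146°; with |CU| = 27.6, U = (-38.7, -7.88). ∠CUQ = 67.3° gives UQ at 33.2° from the x-axis; with |UQ| = 11.1, Q = (-29.4, -1.80). ∠UQM = 47.1° gives QM at -99.7° from the x-axis; with |QM| = 21.1, M = (-32.9, -22.6). ∠QML = 134.5° gives ML at -145° from the x-axis; with |ML| = 20.4, L = (-49.7, -34.2). ∠MLF = 69.3° gives LF at 104° from the x-axis; with |LF| = 11.4, F = (-52.5, -23.2). ∠LFH = 120.3° gives FH at 44.4° from the x-axis; with |FH| = 18.9, H = (-39.0, -9.96). Then |UH| = |H − U| = 2.10.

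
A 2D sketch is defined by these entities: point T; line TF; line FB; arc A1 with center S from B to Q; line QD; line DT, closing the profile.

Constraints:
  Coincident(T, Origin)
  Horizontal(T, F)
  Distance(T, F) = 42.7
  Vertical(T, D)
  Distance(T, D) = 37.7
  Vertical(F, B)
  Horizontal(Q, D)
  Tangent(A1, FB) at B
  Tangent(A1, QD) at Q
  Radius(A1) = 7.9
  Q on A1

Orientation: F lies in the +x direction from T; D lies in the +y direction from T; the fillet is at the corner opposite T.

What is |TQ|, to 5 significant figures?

51.306

The virtual corner opposite T is at (42.700, 37.700). Since A1 is tangent to FB there, SB ⟂ FB and A1 meets QD tangentially, so SQ is at right angles to QD, with radius 7.9, so the center S sits 7.9 in from both sides at S = (34.800, 29.800). That places the tangent points at B = (42.700, 29.800) on FB and Q = (34.800, 37.700) on QD. Then |TQ| = |Q − T| = 51.306.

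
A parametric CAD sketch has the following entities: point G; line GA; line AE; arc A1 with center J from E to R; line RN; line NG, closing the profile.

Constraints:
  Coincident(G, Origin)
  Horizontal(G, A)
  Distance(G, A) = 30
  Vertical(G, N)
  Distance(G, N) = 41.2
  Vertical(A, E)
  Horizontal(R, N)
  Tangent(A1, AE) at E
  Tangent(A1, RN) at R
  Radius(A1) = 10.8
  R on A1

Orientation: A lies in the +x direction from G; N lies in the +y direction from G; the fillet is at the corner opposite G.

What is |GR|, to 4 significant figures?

45.45

The virtual corner opposite G is at (30.00, 41.20). Since A1 is tangent to AE there, JE ⟂ AE and tangency of A1 to RN means the radius JR is perpendicular to RN, with radius 10.8, so the center J sits 10.8 in from both sides at J = (19.20, 30.40). That places the tangent points at E = (30.00, 30.40) on AE and R = (19.20, 41.20) on RN. Then |GR| = |R − G| = 45.45.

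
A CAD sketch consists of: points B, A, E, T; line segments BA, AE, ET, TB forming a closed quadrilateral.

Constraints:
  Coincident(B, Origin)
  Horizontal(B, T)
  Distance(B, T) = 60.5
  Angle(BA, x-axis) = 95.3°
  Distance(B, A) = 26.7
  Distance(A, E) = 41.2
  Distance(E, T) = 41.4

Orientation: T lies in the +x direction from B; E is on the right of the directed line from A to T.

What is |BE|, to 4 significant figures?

21.44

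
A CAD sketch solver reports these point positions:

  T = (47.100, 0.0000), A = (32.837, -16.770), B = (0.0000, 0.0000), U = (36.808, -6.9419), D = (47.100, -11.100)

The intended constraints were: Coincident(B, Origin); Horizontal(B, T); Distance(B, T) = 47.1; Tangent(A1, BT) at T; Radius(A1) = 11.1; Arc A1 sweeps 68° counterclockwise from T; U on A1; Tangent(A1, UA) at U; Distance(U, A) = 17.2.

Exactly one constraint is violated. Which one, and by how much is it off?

Distance(U, A) = 17.2 — off by 6.60.

B = (0.00, 0.00) ✓; B.y = 0.00, T.y = 0.00 ✓; |BT| = 47.10 ✓; ∠(DT, TB) = 90.00° ✓; |DT| = 11.10 ✓; bearing(D→U) − bearing(D→T) = 68.00° ✓; |DU| = 11.10 ✓; ∠(DU, UA) = 90.00° ✓; |UA| = 10.60 ✗.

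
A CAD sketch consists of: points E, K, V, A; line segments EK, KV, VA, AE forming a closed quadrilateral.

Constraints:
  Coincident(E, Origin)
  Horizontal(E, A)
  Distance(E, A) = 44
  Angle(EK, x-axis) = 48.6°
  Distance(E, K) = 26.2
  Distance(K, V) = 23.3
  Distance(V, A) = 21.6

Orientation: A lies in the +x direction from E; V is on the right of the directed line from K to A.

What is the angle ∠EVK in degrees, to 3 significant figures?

69.2°

Checks: |KV| = 23.30 ✓; |VA| = 21.60 ✓.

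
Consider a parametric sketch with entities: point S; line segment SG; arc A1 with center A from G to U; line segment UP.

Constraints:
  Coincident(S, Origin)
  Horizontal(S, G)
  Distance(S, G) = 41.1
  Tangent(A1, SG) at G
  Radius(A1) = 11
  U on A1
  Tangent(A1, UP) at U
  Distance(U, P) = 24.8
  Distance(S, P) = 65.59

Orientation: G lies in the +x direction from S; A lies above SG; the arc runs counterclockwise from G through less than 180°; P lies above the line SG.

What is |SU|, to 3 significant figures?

52.7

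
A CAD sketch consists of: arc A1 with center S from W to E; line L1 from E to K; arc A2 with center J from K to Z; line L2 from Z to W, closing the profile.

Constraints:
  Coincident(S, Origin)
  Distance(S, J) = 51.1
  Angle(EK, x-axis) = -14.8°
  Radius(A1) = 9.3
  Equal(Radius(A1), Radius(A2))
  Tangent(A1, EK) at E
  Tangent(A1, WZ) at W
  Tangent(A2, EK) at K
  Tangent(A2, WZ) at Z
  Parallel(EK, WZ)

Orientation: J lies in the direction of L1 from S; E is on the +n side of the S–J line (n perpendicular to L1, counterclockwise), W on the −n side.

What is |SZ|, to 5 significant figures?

51.939

Tangency of A1 to both parallel lines with radius 9.3 puts E and W at S ± 9.3·n: E = (2.3756, 8.9915), W = (-2.3756, -8.9915). Equal radii place K and Z the same way about J: K = J + 9.3·n = (51.780, -4.0618), Z = J − 9.3·n = (47.029, -22.045). Then |SZ| = |Z − S| = 51.939.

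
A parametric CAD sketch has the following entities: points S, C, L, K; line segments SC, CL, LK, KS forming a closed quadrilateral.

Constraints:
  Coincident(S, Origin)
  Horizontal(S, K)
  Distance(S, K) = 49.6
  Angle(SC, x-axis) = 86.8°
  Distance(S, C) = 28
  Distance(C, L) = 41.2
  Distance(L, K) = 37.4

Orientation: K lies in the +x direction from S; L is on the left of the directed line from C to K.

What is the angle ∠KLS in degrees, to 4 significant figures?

60.80°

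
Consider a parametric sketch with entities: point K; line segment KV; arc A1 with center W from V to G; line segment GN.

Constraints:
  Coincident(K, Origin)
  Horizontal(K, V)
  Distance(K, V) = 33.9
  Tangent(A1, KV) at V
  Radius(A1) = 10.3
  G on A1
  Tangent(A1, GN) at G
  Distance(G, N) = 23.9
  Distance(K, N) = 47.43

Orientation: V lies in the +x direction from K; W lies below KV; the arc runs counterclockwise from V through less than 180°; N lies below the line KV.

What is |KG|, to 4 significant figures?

27.40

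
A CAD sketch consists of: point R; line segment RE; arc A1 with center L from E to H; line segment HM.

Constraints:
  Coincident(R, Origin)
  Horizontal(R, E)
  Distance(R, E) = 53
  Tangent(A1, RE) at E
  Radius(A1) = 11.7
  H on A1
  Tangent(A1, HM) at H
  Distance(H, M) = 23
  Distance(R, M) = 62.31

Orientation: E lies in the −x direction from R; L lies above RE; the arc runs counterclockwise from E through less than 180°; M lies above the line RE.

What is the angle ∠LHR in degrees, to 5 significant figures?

139.43°

R is at the origin; R and E share the same y with |RE| = 53.0 and E on the −x side, so E = (-53.000, 0.0000). Tangency of A1 to RE means the radius LE is perpendicular to RE, so L = E + (0, 11.7) = (-53.000, 11.700). Since LH ⟂ HM (tangency), |LM| = √(11.7² + 23.0²) = 25.805 regardless of where H sits on A1. So M lies on both circle(R, 62.31) and circle(L, 25.805); the above-RE intersection is M = (-49.899, 37.318). H is the foot of the tangent from M: H = (-42.010, 15.713).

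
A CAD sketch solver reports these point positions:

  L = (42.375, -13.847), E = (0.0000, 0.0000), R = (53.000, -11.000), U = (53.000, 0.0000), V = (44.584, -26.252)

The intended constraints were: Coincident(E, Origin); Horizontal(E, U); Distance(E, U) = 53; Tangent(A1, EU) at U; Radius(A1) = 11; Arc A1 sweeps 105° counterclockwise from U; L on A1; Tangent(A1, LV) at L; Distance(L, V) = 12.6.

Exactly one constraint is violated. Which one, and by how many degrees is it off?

Tangent(A1, LV) at L — off by 4.90°.

E = (0.00, 0.00) ✓; E.y = 0.00, U.y = 0.00 ✓; |EU| = 53.00 ✓; ∠(RU, UE) = 90.00° ✓; |RU| = 11.00 ✓; bearing(R→L) − bearing(R→U) = 105.0° ✓; |RL| = 11.00 ✓; ∠(RL, LV) = 94.90° ✗; |LV| = 12.60 ✓.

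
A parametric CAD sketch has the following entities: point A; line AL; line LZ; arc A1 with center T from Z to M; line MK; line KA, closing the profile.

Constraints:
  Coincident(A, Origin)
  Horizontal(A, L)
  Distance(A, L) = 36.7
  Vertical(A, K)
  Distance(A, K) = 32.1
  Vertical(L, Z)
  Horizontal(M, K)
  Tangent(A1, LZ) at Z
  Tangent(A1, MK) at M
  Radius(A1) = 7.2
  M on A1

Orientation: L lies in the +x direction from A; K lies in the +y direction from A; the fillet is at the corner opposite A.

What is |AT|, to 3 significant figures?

38.6

A is at the origin; AL is horizontal with |AL| = 36.7 and L on the +x side, so L = (36.7, 0.00). AK is vertical with |AK| = 32.1 and K on the +y side, so K = (0.00, 32.1). The virtual corner opposite A is at (36.7, 32.1). A1 meets LZ tangentially, so TZ is at right angles to LZ and A1 meets MK tangentially, so TM is at right angles to MK, with radius 7.2, so the center T sits 7.2 in from both sides at T = (29.5, 24.9). Then |AT| = |T − A| = 38.6.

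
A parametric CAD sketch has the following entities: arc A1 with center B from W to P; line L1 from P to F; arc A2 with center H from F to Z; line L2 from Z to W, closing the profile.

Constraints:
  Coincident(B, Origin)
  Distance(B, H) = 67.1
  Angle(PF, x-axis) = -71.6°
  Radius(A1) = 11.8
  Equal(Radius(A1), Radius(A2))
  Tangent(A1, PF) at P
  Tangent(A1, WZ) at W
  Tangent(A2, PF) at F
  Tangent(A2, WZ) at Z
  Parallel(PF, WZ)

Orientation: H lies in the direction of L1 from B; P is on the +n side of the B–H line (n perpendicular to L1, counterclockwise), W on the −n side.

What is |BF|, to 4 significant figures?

68.13

Tangency of A1 to both parallel lines with radius 11.8 puts P and W at B ± 11.8·n: P = (11.20, 3.725), W = (-11.20, -3.725). Equal radii place F and Z the same way about H: F = H + 11.8·n = (32.38, -59.94), Z = H − 11.8·n = (9.983, -67.39). Then |BF| = |F − B| = 68.13.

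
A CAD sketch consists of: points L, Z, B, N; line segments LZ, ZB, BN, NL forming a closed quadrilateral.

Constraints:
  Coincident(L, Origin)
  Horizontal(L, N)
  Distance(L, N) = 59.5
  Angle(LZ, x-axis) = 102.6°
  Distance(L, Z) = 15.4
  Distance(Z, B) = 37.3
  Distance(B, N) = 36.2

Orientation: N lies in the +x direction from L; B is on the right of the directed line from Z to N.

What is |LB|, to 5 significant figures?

26.434

L is at the origin; LN is horizontal with |LN| = 59.5 and N in +x, so N = (59.5, 0). LZ runs at 102.6° with |LZ| = 15.4, so Z = (-3.3594, 15.029). B is determined by |ZB| = 37.3 and |BN| = 36.2 together: it lies at the intersection of circle(Z, 37.3) and circle(N, 36.2). With |ZN| = 64.631, the foot of the radical line on ZN is 32.941 from Z and the perpendicular offset is √(37.3² − 32.941²) = 17.498. Taking the right-of-ZN solution: B = (24.610, -9.6492).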